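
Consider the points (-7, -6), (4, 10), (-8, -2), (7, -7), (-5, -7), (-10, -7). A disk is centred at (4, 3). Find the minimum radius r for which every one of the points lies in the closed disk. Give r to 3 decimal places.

The required radius is the distance from (4, 3) to the farthest point.
Squared distances: 202, 49, 169, 109, 181, 296.
Maximum is 296, attained at (-10, -7).
r = √296 ≈ 17.205.

17.205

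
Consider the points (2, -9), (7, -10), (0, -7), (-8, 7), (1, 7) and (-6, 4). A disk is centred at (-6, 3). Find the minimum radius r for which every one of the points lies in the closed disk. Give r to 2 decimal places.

The required radius is the distance from (-6, 3) to the farthest point.
Squared distances: 208, 338, 136, 20, 65, 1.
Maximum is 338, attained at (7, -10).
r = √338 ≈ 18.38.

18.38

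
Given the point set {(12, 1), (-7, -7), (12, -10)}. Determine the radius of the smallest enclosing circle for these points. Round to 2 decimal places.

Call the three points A, B, C in the order given.
Side lengths²: AB² = 425, AC² = 121, BC² = 370.
Since AB² = 425 < 370 + 121 = 491, the triangle is acute, so the smallest enclosing circle is the circumcircle.
Circumcentre = (119/38, -4.5), r² = 78625/722.
r = √(78625/722) ≈ 10.44.

10.44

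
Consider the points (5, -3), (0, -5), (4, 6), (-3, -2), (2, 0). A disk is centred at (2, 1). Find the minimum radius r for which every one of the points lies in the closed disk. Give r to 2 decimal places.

6.32

The required radius is the distance from (2, 1) to the farthest point.
Squared distances: 25, 40, 29, 34, 1.
Maximum is 40, attained at (0, -5).
r = √40 ≈ 6.32.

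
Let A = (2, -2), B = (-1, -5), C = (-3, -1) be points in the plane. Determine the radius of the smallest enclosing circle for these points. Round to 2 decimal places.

Side lengths²: AB² = 18, AC² = 26, BC² = 20.
Since AC² = 26 < 20 + 18 = 38, the triangle is acute, so the smallest enclosing circle is the circumcircle.
Circumcentre = (-2/3, -7/3), r² = 65/9.
r = √(65/9) ≈ 2.69.

2.69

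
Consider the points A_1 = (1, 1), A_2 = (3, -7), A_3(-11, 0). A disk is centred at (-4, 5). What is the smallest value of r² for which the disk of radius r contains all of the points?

193

The required radius is the distance from (-4, 5) to the farthest point.
Squared distances: 41, 193, 74.
Maximum is 193, attained at A_2.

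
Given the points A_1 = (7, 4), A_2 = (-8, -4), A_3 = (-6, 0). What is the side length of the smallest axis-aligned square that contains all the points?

15

The bounding box has width 15 and height 8.
An axis-aligned square enclosing the set must have side ≥ max(width, height).
So the minimum side is max(15, 8) = 15.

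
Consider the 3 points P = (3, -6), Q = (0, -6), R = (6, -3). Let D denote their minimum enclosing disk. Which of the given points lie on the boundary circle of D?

Q, R

Side lengths²: PQ² = 9, PR² = 18, QR² = 45.
Since QR² = 45 ≥ 18 + 9 = 27, the angle opposite QR is not acute, so the smallest enclosing circle has QR as diameter.
Centre = midpoint of QR = (3, -4.5), r² = 45/4 = 11.25.
The points at distance exactly r from the centre are Q, R — 2 points.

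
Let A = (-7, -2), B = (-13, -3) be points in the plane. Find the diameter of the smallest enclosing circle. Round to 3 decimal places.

6.083

The smallest circle enclosing two points has them as diameter endpoints.
Centre = midpoint = (-10, -2.5); r² = |AB|²/4 = 37/4 = 9.25.
Diameter = 2r = 2√(9.25) ≈ 6.083.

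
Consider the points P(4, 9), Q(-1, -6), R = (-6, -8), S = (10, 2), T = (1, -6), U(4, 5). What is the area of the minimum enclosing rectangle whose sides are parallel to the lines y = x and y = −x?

In coordinates u = x + y, v = x − y the rectangle is axis-aligned; the map (x,y)→(u,v) scales areas by 2.
u-values: 13, -7, -14, 12, -5, 9; range = 13 − (-14) = 27.
v-values: -5, 5, 2, 8, 7, -1; range = 8 − (-5) = 13.
Area = (27 × 13) / 2 = 175.5.

175.5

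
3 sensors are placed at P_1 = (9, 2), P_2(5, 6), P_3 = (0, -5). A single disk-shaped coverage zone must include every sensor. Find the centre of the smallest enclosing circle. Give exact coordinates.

(3.1875, 0.1875)

Side lengths²: P_1P_2² = 32, P_1P_3² = 130, P_2P_3² = 146.
Since P_2P_3² = 146 < 130 + 32 = 162, the triangle is acute, so the smallest enclosing circle is the circumcircle.
Circumcentre = (3.1875, 0.1875), r² = 37.0703125.
Centre = (3.1875, 0.1875).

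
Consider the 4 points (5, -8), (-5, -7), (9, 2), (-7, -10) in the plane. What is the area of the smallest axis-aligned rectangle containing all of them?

x ranges over [-7, 9], width 16.
y ranges over [-10, 2], height 12.
Area = 16 × 12 = 192.

192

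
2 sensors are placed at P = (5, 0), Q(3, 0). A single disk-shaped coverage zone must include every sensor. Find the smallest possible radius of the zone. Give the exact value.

The smallest circle enclosing two points has them as diameter endpoints.
Centre = midpoint = (4, 0); r² = |PQ|²/4 = 4/4 = 1.
r = √1 = 1.

1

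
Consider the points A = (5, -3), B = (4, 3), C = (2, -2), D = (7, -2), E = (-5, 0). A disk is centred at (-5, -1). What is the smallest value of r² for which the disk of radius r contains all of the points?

145

The required radius is the distance from (-5, -1) to the farthest point.
Squared distances: 104, 97, 50, 145, 1.
Maximum is 145, attained at D.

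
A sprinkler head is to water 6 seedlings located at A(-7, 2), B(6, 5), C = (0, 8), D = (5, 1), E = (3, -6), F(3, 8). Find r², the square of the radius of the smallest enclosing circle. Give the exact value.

55.76

By Welzl's lemma the MEC is supported by two points (diametrically opposite) or three points (on a circumcircle).
The minimum enclosing circle is determined by three boundary points: A, E, F.
Their circumcentre is (0.4, 1) with r² = 55.76.
The farthest remaining point C is at distance² 49.16 ≤ 55.76.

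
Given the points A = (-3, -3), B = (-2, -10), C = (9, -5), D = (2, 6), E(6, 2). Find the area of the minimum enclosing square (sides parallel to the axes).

The bounding box has width 12 and height 16.
An axis-aligned square enclosing the set must have side ≥ max(width, height).
So the minimum side is max(12, 16) = 16.
Area = 16² = 256.

256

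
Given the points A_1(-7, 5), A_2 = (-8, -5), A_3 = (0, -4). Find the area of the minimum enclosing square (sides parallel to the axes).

100

The bounding box has width 8 and height 10.
An axis-aligned square enclosing the set must have side ≥ max(width, height).
So the minimum side is max(8, 10) = 10.
Area = 10² = 100.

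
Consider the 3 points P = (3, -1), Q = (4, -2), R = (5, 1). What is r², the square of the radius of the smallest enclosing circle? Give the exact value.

2.5

Side lengths²: PQ² = 2, PR² = 8, QR² = 10.
Since QR² = 10 ≥ 8 + 2 = 10, the angle opposite QR is not acute, so the smallest enclosing circle has QR as diameter.
Centre = midpoint of QR = (4.5, -0.5), r² = 10/4 = 2.5.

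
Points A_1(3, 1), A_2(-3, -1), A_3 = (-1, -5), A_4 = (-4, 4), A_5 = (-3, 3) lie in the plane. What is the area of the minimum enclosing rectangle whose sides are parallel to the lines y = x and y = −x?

60

In coordinates u = x + y, v = x − y the rectangle is axis-aligned; the map (x,y)→(u,v) scales areas by 2.
u-values: 4, -4, -6, 0, 0; range = 4 − (-6) = 10.
v-values: 2, -2, 4, -8, -6; range = 4 − (-8) = 12.
Area = (10 × 12) / 2 = 60.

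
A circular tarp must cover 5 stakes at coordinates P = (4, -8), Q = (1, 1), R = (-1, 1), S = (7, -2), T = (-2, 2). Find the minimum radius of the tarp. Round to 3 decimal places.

The minimum enclosing circle of a finite set is fixed by two of the points (as a diameter) or three (as a circumcircle).
The minimum enclosing circle is determined by three boundary points: P, S, T.
Their circumcentre is (27/22, -63/22) with r² = 8245/242.
The farthest remaining point R is at distance² 4813/242 ≤ 8245/242.
r = √(8245/242) ≈ 5.837.

5.837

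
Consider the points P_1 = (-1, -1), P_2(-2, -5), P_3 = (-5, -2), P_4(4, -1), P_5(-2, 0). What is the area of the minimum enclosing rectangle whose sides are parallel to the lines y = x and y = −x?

In coordinates u = x + y, v = x − y the rectangle is axis-aligned; the map (x,y)→(u,v) scales areas by 2.
u-values: -2, -7, -7, 3, -2; range = 3 − (-7) = 10.
v-values: 0, 3, -3, 5, -2; range = 5 − (-3) = 8.
Area = (10 × 8) / 2 = 40.

40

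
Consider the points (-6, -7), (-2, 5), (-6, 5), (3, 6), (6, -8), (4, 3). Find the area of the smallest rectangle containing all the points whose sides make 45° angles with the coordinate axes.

275

In coordinates u = x + y, v = x − y the rectangle is axis-aligned; the map (x,y)→(u,v) scales areas by 2.
u-values: -13, 3, -1, 9, -2, 7; range = 9 − (-13) = 22.
v-values: 1, -7, -11, -3, 14, 1; range = 14 − (-11) = 25.
Area = (22 × 25) / 2 = 275.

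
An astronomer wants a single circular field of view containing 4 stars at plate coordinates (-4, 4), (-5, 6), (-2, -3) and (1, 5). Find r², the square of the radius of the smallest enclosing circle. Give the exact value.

13505/578

By Welzl's lemma the MEC is supported by two points (diametrically opposite) or three points (on a circumcircle).
The minimum enclosing circle is determined by three boundary points: (-5, 6), (-2, -3), (1, 5).
Their circumcentre is (-89/34, 61/34) with r² = 13505/578.
The farthest remaining point (-4, 4) is at distance² 3917/578 ≤ 13505/578.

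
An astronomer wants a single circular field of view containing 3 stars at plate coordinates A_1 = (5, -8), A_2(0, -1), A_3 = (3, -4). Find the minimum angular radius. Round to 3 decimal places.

Side lengths²: A_1A_2² = 74, A_1A_3² = 20, A_2A_3² = 18.
Since A_1A_2² = 74 ≥ 20 + 18 = 38, the angle opposite A_1A_2 is not acute, so the smallest enclosing circle has A_1A_2 as diameter.
Centre = midpoint of A_1A_2 = (2.5, -4.5), r² = 74/4 = 18.5.
r = √(18.5) ≈ 4.301.

4.301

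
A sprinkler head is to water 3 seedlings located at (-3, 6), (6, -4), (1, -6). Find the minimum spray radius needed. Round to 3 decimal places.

Call the three points A, B, C in the order given.
Side lengths²: AB² = 181, AC² = 160, BC² = 29.
Since AB² = 181 < 160 + 29 = 189, the triangle is acute, so the smallest enclosing circle is the circumcircle.
Circumcentre = (41/34, 25/34), r² = 26245/578.
r = √(26245/578) ≈ 6.738.

6.738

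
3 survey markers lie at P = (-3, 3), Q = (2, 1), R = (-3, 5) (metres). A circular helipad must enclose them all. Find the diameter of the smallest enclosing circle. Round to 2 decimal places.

6.40

Side lengths²: PQ² = 29, PR² = 4, QR² = 41.
Since QR² = 41 ≥ 29 + 4 = 33, the angle opposite QR is not acute, so the smallest enclosing circle has QR as diameter.
Centre = midpoint of QR = (-0.5, 3), r² = 41/4 = 10.25.
Diameter = 2r = 2√(10.25) ≈ 6.40.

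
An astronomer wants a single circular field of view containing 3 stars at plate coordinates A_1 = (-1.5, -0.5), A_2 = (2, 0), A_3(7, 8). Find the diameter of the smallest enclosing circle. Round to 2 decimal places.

Side lengths²: A_1A_2² = 12.5, A_1A_3² = 144.5, A_2A_3² = 89.
Since A_1A_3² = 144.5 ≥ 89 + 12.5 = 101.5, the angle opposite A_1A_3 is not acute, so the smallest enclosing circle has A_1A_3 as diameter.
Centre = midpoint of A_1A_3 = (2.75, 3.75), r² = 144.5/4 = 36.125.
Diameter = 2r = 2√(36.125) ≈ 12.02.

12.02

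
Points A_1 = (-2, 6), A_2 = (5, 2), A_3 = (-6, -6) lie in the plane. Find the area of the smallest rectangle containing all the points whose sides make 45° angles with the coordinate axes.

In coordinates u = x + y, v = x − y the rectangle is axis-aligned; the map (x,y)→(u,v) scales areas by 2.
u-values: 4, 7, -12; range = 7 − (-12) = 19.
v-values: -8, 3, 0; range = 3 − (-8) = 11.
Area = (19 × 11) / 2 = 104.5.

104.5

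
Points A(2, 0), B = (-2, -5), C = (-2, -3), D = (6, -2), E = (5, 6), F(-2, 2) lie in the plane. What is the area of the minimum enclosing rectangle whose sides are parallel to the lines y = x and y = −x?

108

In coordinates u = x + y, v = x − y the rectangle is axis-aligned; the map (x,y)→(u,v) scales areas by 2.
u-values: 2, -7, -5, 4, 11, 0; range = 11 − (-7) = 18.
v-values: 2, 3, 1, 8, -1, -4; range = 8 − (-4) = 12.
Area = (18 × 12) / 2 = 108.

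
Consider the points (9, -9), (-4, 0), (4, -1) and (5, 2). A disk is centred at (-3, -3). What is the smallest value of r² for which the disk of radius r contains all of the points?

180

The required radius is the distance from (-3, -3) to the farthest point.
Squared distances: 180, 10, 53, 89.
Maximum is 180, attained at (9, -9).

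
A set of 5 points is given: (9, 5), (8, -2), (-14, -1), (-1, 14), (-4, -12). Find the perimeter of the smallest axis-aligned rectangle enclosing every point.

Width = max x − min x = 9 − (-14) = 23.
Height = max y − min y = 14 − (-12) = 26.
Perimeter = 2(23 + 26) = 98.

98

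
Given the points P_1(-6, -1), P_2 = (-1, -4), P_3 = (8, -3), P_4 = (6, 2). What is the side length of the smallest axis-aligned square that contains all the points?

The bounding box has width 14 and height 6.
An axis-aligned square enclosing the set must have side ≥ max(width, height).
So the minimum side is max(14, 6) = 14.

14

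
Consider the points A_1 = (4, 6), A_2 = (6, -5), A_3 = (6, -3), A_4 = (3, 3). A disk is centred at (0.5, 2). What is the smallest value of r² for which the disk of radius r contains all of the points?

79.25

The required radius is the distance from (0.5, 2) to the farthest point.
Squared distances: 28.25, 79.25, 55.25, 7.25.
Maximum is 79.25, attained at A_2.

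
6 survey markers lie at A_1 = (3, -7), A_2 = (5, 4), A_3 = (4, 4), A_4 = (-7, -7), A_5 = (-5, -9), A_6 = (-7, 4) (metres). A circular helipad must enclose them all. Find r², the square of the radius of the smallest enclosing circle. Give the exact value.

A smallest enclosing disk is always determined by at most three of the input points on its boundary.
The minimum enclosing circle is determined by three boundary points: A_2, A_5, A_6.
Their circumcentre is (-1, -45/26) with r² = 46537/676.
The farthest remaining point A_4 is at distance² 43105/676 ≤ 46537/676.

46537/676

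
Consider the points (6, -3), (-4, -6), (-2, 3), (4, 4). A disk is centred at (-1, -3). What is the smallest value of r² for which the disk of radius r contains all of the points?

The required radius is the distance from (-1, -3) to the farthest point.
Squared distances: 49, 18, 37, 74.
Maximum is 74, attained at (4, 4).

74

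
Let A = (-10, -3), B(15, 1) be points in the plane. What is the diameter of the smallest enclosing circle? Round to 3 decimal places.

The smallest circle enclosing two points has them as diameter endpoints.
Centre = midpoint = (2.5, -1); r² = |AB|²/4 = 641/4 = 160.25.
Diameter = 2r = 2√(160.25) ≈ 25.318.

25.318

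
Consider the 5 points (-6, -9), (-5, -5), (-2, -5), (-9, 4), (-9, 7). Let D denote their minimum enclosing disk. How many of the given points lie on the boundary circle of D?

By Welzl's lemma the MEC is supported by two points (diametrically opposite) or three points (on a circumcircle).
The farthest pair is (-6, -9)–(-9, 7) with squared distance 265. The circle on this segment as diameter has centre (-7.5, -1) and r² = 265/4 = 66.25.
Check (-5, -5): distance² to centre = 22.25 ≤ 66.25, so it lies inside.
All remaining points lie in this disk, and no smaller disk contains both endpoints, so this is the minimum enclosing circle.
The points at distance exactly r from the centre are (-6, -9), (-9, 7) — 2 points.

2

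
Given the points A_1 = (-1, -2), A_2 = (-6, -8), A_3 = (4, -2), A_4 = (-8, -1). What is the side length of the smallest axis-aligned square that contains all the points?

12

The bounding box has width 12 and height 7.
An axis-aligned square enclosing the set must have side ≥ max(width, height).
So the minimum side is max(12, 7) = 12.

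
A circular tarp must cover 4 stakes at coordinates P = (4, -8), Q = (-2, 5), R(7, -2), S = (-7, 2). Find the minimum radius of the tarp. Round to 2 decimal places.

A smallest enclosing disk is always determined by at most three of the input points on its boundary.
The minimum enclosing circle is determined by three boundary points: P, R, S.
Their circumcentre is (-0.5625, -1.96875) with r² = 57.1923828125.
The farthest remaining point Q is at distance² 50.6298828125 ≤ 57.1923828125.
r = √(57.1923828125) ≈ 7.56.

7.56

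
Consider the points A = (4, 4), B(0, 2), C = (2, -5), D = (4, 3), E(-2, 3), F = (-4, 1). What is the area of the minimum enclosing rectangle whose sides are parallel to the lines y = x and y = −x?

In coordinates u = x + y, v = x − y the rectangle is axis-aligned; the map (x,y)→(u,v) scales areas by 2.
u-values: 8, 2, -3, 7, 1, -3; range = 8 − (-3) = 11.
v-values: 0, -2, 7, 1, -5, -5; range = 7 − (-5) = 12.
Area = (11 × 12) / 2 = 66.

66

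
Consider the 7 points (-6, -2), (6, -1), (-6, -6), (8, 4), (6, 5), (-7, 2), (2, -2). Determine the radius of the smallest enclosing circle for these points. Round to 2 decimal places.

The farthest pair is (-6, -6)–(8, 4) with squared distance 296. The circle on this segment as diameter has centre (1, -1) and r² = 296/4 = 74.
Check (-6, -2): distance² to centre = 50 ≤ 74, so it lies inside.
All remaining points lie in this disk, and no smaller disk contains both endpoints, so this is the minimum enclosing circle.
r = √74 ≈ 8.60.

8.60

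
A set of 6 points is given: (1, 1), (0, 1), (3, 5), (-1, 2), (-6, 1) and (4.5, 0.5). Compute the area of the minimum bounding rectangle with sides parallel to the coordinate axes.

47.25

x ranges over [-6, 4.5], width 10.5.
y ranges over [0.5, 5], height 4.5.
Area = 10.5 × 4.5 = 47.25.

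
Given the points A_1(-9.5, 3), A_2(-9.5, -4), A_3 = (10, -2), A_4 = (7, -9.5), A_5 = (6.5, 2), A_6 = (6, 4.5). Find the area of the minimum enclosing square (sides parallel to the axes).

380.25

The bounding box has width 19.5 and height 14.
An axis-aligned square enclosing the set must have side ≥ max(width, height).
So the minimum side is max(19.5, 14) = 19.5.
Area = 19.5² = 380.25.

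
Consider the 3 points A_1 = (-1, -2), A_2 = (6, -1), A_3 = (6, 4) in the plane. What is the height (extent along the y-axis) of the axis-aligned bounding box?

max y = 4, min y = -2, so height = 6.

6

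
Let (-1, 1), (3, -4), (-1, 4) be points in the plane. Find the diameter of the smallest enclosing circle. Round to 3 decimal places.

8.944

Call the three points A, B, C in the order given.
Side lengths²: AB² = 41, AC² = 9, BC² = 80.
Since BC² = 80 ≥ 41 + 9 = 50, the angle opposite BC is not acute, so the smallest enclosing circle has BC as diameter.
Centre = midpoint of BC = (1, 0), r² = 80/4 = 20.
Diameter = 2r = 2√20 ≈ 8.944.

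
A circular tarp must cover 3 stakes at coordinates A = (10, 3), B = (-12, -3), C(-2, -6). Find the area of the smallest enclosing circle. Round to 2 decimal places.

408.41

Side lengths²: AB² = 520, AC² = 225, BC² = 109.
Since AB² = 520 ≥ 225 + 109 = 334, the angle opposite AB is not acute, so the smallest enclosing circle has AB as diameter.
Centre = midpoint of AB = (-1, 0), r² = 520/4 = 130.
Area = π·r² = π·130 ≈ 408.41.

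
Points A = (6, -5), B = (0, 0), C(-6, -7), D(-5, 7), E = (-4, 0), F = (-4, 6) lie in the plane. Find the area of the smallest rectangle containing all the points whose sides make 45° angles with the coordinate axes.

172.5

In coordinates u = x + y, v = x − y the rectangle is axis-aligned; the map (x,y)→(u,v) scales areas by 2.
u-values: 1, 0, -13, 2, -4, 2; range = 2 − (-13) = 15.
v-values: 11, 0, 1, -12, -4, -10; range = 11 − (-12) = 23.
Area = (15 × 23) / 2 = 172.5.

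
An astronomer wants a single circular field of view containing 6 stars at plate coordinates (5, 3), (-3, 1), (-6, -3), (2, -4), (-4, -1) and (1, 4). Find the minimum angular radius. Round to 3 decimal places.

6.265

A smallest enclosing disk is always determined by at most three of the input points on its boundary.
The farthest pair is (5, 3)–(-6, -3) with squared distance 157. The circle on this segment as diameter has centre (-0.5, 0) and r² = 157/4 = 39.25.
Check (-3, 1): distance² to centre = 7.25 ≤ 39.25, so it lies inside.
All remaining points lie in this disk, and no smaller disk contains both endpoints, so this is the minimum enclosing circle.
r = √(39.25) ≈ 6.265.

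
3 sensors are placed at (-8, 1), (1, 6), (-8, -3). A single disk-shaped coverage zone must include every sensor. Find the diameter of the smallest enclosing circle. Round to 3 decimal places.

Call the three points A, B, C in the order given.
Side lengths²: AB² = 106, AC² = 16, BC² = 162.
Since BC² = 162 ≥ 106 + 16 = 122, the angle opposite BC is not acute, so the smallest enclosing circle has BC as diameter.
Centre = midpoint of BC = (-3.5, 1.5), r² = 162/4 = 40.5.
Diameter = 2r = 2√(40.5) ≈ 12.728.

12.728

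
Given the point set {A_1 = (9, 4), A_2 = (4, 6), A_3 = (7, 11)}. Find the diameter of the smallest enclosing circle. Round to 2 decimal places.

Side lengths²: A_1A_2² = 29, A_1A_3² = 53, A_2A_3² = 34.
Since A_1A_3² = 53 < 34 + 29 = 63, the triangle is acute, so the smallest enclosing circle is the circumcircle.
Circumcentre = (461/62, 455/62), r² = 26129/1922.
Diameter = 2r = 2√(26129/1922) ≈ 7.37.

7.37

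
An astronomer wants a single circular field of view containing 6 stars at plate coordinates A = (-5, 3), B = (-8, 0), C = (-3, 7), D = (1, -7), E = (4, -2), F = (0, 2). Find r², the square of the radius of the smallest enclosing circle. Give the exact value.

53

The minimum enclosing circle of a finite set is fixed by two of the points (as a diameter) or three (as a circumcircle).
The farthest pair is C–D with squared distance 212. The circle on this segment as diameter has centre (-1, 0) and r² = 212/4 = 53.
Check A: distance² to centre = 25 ≤ 53, so it lies inside.
All remaining points lie in this disk, and no smaller disk contains both endpoints, so this is the minimum enclosing circle.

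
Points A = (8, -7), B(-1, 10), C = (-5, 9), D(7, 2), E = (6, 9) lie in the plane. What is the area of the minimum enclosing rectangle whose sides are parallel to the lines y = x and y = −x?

203

In coordinates u = x + y, v = x − y the rectangle is axis-aligned; the map (x,y)→(u,v) scales areas by 2.
u-values: 1, 9, 4, 9, 15; range = 15 − 1 = 14.
v-values: 15, -11, -14, 5, -3; range = 15 − (-14) = 29.
Area = (14 × 29) / 2 = 203.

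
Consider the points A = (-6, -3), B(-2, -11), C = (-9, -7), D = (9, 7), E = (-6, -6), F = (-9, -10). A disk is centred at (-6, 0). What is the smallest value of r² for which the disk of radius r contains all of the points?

The required radius is the distance from (-6, 0) to the farthest point.
Squared distances: 9, 137, 58, 274, 36, 109.
Maximum is 274, attained at D.

274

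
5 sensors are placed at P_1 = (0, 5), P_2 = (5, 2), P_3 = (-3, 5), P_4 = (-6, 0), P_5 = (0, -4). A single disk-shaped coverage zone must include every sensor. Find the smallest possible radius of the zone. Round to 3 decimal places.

The farthest pair is P_2–P_4 with squared distance 125. The circle on this segment as diameter has centre (-0.5, 1) and r² = 125/4 = 31.25.
Check P_1: distance² to centre = 16.25 ≤ 31.25, so it lies inside.
All remaining points lie in this disk, and no smaller disk contains both endpoints, so this is the minimum enclosing circle.
r = √(31.25) ≈ 5.590.

5.590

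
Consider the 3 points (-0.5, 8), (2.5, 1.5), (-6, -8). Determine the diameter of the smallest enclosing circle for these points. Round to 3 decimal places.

16.919

Call the three points A, B, C in the order given.
Side lengths²: AB² = 51.25, AC² = 286.25, BC² = 162.5.
Since AC² = 286.25 ≥ 162.5 + 51.25 = 213.75, the angle opposite AC is not acute, so the smallest enclosing circle has AC as diameter.
Centre = midpoint of AC = (-3.25, 0), r² = 286.25/4 = 71.5625.
Diameter = 2r = 2√(71.5625) ≈ 16.919.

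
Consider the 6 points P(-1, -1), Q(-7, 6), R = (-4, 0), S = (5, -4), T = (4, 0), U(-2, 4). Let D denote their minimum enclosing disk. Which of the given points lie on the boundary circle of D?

Q, S

By Welzl's lemma the MEC is supported by two points (diametrically opposite) or three points (on a circumcircle).
The farthest pair is Q–S with squared distance 244. The circle on this segment as diameter has centre (-1, 1) and r² = 244/4 = 61.
Check P: distance² to centre = 4 ≤ 61, so it lies inside.
All remaining points lie in this disk, and no smaller disk contains both endpoints, so this is the minimum enclosing circle.
The points at distance exactly r from the centre are Q, S — 2 points.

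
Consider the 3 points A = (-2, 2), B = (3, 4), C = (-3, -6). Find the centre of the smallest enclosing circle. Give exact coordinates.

Side lengths²: AB² = 29, AC² = 65, BC² = 136.
Since BC² = 136 ≥ 65 + 29 = 94, the angle opposite BC is not acute, so the smallest enclosing circle has BC as diameter.
Centre = midpoint of BC = (0, -1), r² = 136/4 = 34.
Centre = (0, -1).

(0, -1)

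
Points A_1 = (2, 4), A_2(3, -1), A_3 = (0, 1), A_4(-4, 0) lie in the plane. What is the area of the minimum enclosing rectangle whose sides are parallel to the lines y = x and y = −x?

40

In coordinates u = x + y, v = x − y the rectangle is axis-aligned; the map (x,y)→(u,v) scales areas by 2.
u-values: 6, 2, 1, -4; range = 6 − (-4) = 10.
v-values: -2, 4, -1, -4; range = 4 − (-4) = 8.
Area = (10 × 8) / 2 = 40.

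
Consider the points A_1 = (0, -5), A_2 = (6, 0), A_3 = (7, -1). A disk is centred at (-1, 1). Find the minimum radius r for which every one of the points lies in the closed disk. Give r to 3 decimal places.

The required radius is the distance from (-1, 1) to the farthest point.
Squared distances: 37, 50, 68.
Maximum is 68, attained at A_3.
r = √68 ≈ 8.246.

8.246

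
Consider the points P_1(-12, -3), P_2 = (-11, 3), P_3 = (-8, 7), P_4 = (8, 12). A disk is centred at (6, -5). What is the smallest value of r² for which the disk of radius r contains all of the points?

The required radius is the distance from (6, -5) to the farthest point.
Squared distances: 328, 353, 340, 293.
Maximum is 353, attained at P_2.

353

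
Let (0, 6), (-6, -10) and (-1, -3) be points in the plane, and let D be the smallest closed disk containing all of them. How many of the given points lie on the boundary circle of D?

Call the three points A, B, C in the order given.
Side lengths²: AB² = 292, AC² = 82, BC² = 74.
Since AB² = 292 ≥ 82 + 74 = 156, the angle opposite AB is not acute, so the smallest enclosing circle has AB as diameter.
Centre = midpoint of AB = (-3, -2), r² = 292/4 = 73.
The points at distance exactly r from the centre are (0, 6), (-6, -10) — 2 points.

2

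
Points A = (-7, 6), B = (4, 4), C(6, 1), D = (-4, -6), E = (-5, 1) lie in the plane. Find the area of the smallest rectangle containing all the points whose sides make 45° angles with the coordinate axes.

In coordinates u = x + y, v = x − y the rectangle is axis-aligned; the map (x,y)→(u,v) scales areas by 2.
u-values: -1, 8, 7, -10, -4; range = 8 − (-10) = 18.
v-values: -13, 0, 5, 2, -6; range = 5 − (-13) = 18.
Area = (18 × 18) / 2 = 162.

162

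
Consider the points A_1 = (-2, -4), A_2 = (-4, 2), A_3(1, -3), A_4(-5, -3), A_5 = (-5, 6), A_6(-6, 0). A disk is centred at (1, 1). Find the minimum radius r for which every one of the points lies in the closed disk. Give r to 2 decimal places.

7.81

The required radius is the distance from (1, 1) to the farthest point.
Squared distances: 34, 26, 16, 52, 61, 50.
Maximum is 61, attained at A_5.
r = √61 ≈ 7.81.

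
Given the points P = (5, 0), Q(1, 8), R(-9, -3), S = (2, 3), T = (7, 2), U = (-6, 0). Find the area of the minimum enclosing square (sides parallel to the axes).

The bounding box has width 16 and height 11.
An axis-aligned square enclosing the set must have side ≥ max(width, height).
So the minimum side is max(16, 11) = 16.
Area = 16² = 256.

256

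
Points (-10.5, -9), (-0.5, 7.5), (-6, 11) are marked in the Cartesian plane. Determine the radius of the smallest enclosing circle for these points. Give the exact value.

Call the three points A, B, C in the order given.
Side lengths²: AB² = 372.25, AC² = 420.25, BC² = 42.5.
Since AC² = 420.25 ≥ 372.25 + 42.5 = 414.75, the angle opposite AC is not acute, so the smallest enclosing circle has AC as diameter.
Centre = midpoint of AC = (-8.25, 1), r² = 420.25/4 = 105.0625.
r = √(105.0625) = 10.25.

10.25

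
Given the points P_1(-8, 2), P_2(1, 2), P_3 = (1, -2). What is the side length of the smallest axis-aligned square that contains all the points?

The bounding box has width 9 and height 4.
An axis-aligned square enclosing the set must have side ≥ max(width, height).
So the minimum side is max(9, 4) = 9.

9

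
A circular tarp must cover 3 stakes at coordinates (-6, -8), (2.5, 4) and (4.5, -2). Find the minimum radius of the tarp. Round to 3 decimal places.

7.353

Call the three points A, B, C in the order given.
Side lengths²: AB² = 216.25, AC² = 146.25, BC² = 40.
Since AB² = 216.25 ≥ 146.25 + 40 = 186.25, the angle opposite AB is not acute, so the smallest enclosing circle has AB as diameter.
Centre = midpoint of AB = (-1.75, -2), r² = 216.25/4 = 54.0625.
r = √(54.0625) ≈ 7.353.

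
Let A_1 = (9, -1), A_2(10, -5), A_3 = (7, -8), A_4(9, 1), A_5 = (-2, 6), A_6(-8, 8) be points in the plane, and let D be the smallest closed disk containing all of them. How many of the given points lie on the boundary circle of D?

A smallest enclosing disk is always determined by at most three of the input points on its boundary.
The minimum enclosing circle is determined by three boundary points: A_2, A_3, A_6.
Their circumcentre is (49/62, 75/62) with r² = 237133/1922.
The farthest remaining point A_1 is at distance² 138925/1922 ≤ 237133/1922.
The points at distance exactly r from the centre are A_2, A_3, A_6 — 3 points.

3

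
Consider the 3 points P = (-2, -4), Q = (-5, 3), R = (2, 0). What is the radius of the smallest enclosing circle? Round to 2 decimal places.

Side lengths²: PQ² = 58, PR² = 32, QR² = 58.
Since QR² = 58 < 58 + 32 = 90, the triangle is acute, so the smallest enclosing circle is the circumcircle.
Circumcentre = (-2.1, 0.1), r² = 16.82.
r = √(16.82) ≈ 4.10.

4.10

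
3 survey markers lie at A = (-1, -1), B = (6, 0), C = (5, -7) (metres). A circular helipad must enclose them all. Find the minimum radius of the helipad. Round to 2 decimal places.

4.42

Side lengths²: AB² = 50, AC² = 72, BC² = 50.
Since AC² = 72 < 50 + 50 = 100, the triangle is acute, so the smallest enclosing circle is the circumcircle.
Circumcentre = (2.875, -3.125), r² = 19.53125.
r = √(19.53125) ≈ 4.42.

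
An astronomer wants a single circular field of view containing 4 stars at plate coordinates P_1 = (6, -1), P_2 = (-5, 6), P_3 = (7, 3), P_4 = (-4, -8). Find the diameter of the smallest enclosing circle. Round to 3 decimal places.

16.368

By Welzl's lemma the MEC is supported by two points (diametrically opposite) or three points (on a circumcircle).
The minimum enclosing circle is determined by three boundary points: P_2, P_3, P_4.
Their circumcentre is (-0.3, -0.7) with r² = 66.98.
The farthest remaining point P_1 is at distance² 39.78 ≤ 66.98.
Diameter = 2r = 2√(66.98) ≈ 16.368.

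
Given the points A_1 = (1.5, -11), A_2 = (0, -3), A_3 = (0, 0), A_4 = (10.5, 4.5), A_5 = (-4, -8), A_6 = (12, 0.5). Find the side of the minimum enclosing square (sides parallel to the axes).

The bounding box has width 16 and height 15.5.
An axis-aligned square enclosing the set must have side ≥ max(width, height).
So the minimum side is max(16, 15.5) = 16.

16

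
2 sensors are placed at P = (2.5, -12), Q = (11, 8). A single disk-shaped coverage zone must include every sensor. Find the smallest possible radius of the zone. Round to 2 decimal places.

The smallest circle enclosing two points has them as diameter endpoints.
Centre = midpoint = (6.75, -2); r² = |PQ|²/4 = 472.25/4 = 118.0625.
r = √(118.0625) ≈ 10.87.

10.87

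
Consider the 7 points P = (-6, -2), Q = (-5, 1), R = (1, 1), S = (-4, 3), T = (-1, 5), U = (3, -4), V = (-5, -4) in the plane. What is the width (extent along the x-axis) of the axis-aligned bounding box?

max x = 3, min x = -6, so width = 9.

9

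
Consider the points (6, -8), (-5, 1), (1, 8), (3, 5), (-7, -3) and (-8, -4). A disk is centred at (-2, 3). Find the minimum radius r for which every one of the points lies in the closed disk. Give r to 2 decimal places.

The required radius is the distance from (-2, 3) to the farthest point.
Squared distances: 185, 13, 34, 29, 61, 85.
Maximum is 185, attained at (6, -8).
r = √185 ≈ 13.60.

13.60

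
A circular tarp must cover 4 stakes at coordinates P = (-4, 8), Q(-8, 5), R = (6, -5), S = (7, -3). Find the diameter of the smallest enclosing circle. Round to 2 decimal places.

By Welzl's lemma the MEC is supported by two points (diametrically opposite) or three points (on a circumcircle).
The farthest pair is Q–R with squared distance 296. The circle on this segment as diameter has centre (-1, 0) and r² = 296/4 = 74.
Check P: distance² to centre = 73 ≤ 74, so it lies inside.
All remaining points lie in this disk, and no smaller disk contains both endpoints, so this is the minimum enclosing circle.
Diameter = 2r = 2√74 ≈ 17.20.

17.20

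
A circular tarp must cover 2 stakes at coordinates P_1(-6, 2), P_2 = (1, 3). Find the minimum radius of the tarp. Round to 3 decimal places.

The smallest circle enclosing two points has them as diameter endpoints.
Centre = midpoint = (-2.5, 2.5); r² = |P_1P_2|²/4 = 50/4 = 12.5.
r = √(12.5) ≈ 3.536.

3.536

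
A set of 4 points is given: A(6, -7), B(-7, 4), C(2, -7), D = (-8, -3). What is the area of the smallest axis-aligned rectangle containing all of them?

154

x ranges over [-8, 6], width 14.
y ranges over [-7, 4], height 11.
Area = 14 × 11 = 154.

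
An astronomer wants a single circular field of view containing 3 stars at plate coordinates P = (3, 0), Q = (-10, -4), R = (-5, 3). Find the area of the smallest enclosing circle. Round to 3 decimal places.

145.299

Side lengths²: PQ² = 185, PR² = 73, QR² = 74.
Since PQ² = 185 ≥ 74 + 73 = 147, the angle opposite PQ is not acute, so the smallest enclosing circle has PQ as diameter.
Centre = midpoint of PQ = (-3.5, -2), r² = 185/4 = 46.25.
Area = π·r² = π·46.25 ≈ 145.299.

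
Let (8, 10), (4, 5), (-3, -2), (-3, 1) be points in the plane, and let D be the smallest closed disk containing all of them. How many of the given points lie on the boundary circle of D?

By Welzl's lemma the MEC is supported by two points (diametrically opposite) or three points (on a circumcircle).
The farthest pair is (8, 10)–(-3, -2) with squared distance 265. The circle on this segment as diameter has centre (2.5, 4) and r² = 265/4 = 66.25.
Check (4, 5): distance² to centre = 3.25 ≤ 66.25, so it lies inside.
All remaining points lie in this disk, and no smaller disk contains both endpoints, so this is the minimum enclosing circle.
The points at distance exactly r from the centre are (8, 10), (-3, -2) — 2 points.

2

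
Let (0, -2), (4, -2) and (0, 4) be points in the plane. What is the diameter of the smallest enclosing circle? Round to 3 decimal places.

7.211

Call the three points A, B, C in the order given.
Side lengths²: AB² = 16, AC² = 36, BC² = 52.
Since BC² = 52 ≥ 36 + 16 = 52, the angle opposite BC is not acute, so the smallest enclosing circle has BC as diameter.
Centre = midpoint of BC = (2, 1), r² = 52/4 = 13.
Diameter = 2r = 2√13 ≈ 7.211.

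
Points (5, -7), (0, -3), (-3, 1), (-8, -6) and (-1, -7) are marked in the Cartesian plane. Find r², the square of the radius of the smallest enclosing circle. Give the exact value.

A smallest enclosing disk is always determined by at most three of the input points on its boundary.
The minimum enclosing circle is determined by three boundary points: (5, -7), (-3, 1), (-8, -6).
Their circumcentre is (-17/12, -65/12) with r² = 3145/72.
The farthest remaining point (0, -3) is at distance² 565/72 ≤ 3145/72.

3145/72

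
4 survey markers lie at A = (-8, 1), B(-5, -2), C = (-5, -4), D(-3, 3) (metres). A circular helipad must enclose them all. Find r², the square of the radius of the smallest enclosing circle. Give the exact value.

26129/1922

The minimum enclosing circle is determined by three boundary points: A, C, D.
Their circumcentre is (-283/62, -21/62) with r² = 26129/1922.
The farthest remaining point B is at distance² 5669/1922 ≤ 26129/1922.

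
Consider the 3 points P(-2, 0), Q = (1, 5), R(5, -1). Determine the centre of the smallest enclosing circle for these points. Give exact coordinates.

(33/19, 22/19)

Side lengths²: PQ² = 34, PR² = 50, QR² = 52.
Since QR² = 52 < 50 + 34 = 84, the triangle is acute, so the smallest enclosing circle is the circumcircle.
Circumcentre = (33/19, 22/19), r² = 5525/361.
Centre = (33/19, 22/19).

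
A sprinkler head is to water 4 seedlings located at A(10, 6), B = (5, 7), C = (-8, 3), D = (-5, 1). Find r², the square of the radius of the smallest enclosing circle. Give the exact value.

83.25

By Welzl's lemma the MEC is supported by two points (diametrically opposite) or three points (on a circumcircle).
The farthest pair is A–C with squared distance 333. The circle on this segment as diameter has centre (1, 4.5) and r² = 333/4 = 83.25.
Check B: distance² to centre = 22.25 ≤ 83.25, so it lies inside.
All remaining points lie in this disk, and no smaller disk contains both endpoints, so this is the minimum enclosing circle.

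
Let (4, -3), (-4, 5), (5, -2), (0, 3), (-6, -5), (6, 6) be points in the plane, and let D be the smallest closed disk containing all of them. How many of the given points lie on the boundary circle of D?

A smallest enclosing disk is always determined by at most three of the input points on its boundary.
The farthest pair is (-6, -5)–(6, 6) with squared distance 265. The circle on this segment as diameter has centre (0, 0.5) and r² = 265/4 = 66.25.
Check (4, -3): distance² to centre = 28.25 ≤ 66.25, so it lies inside.
All remaining points lie in this disk, and no smaller disk contains both endpoints, so this is the minimum enclosing circle.
The points at distance exactly r from the centre are (-6, -5), (6, 6) — 2 points.

2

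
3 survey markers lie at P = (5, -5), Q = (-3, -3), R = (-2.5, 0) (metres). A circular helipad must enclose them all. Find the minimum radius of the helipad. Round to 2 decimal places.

Side lengths²: PQ² = 68, PR² = 81.25, QR² = 9.25.
Since PR² = 81.25 ≥ 68 + 9.25 = 77.25, the angle opposite PR is not acute, so the smallest enclosing circle has PR as diameter.
Centre = midpoint of PR = (1.25, -2.5), r² = 81.25/4 = 20.3125.
r = √(20.3125) ≈ 4.51.

4.51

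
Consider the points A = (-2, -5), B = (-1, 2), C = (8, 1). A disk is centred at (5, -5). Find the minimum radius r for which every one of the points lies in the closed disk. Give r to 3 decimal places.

The required radius is the distance from (5, -5) to the farthest point.
Squared distances: 49, 85, 45.
Maximum is 85, attained at B.
r = √85 ≈ 9.220.

9.220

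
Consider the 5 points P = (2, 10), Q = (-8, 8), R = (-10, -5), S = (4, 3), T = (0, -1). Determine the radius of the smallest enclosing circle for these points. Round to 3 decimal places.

By Welzl's lemma the MEC is supported by two points (diametrically opposite) or three points (on a circumcircle).
The farthest pair is P–R with squared distance 369. The circle on this segment as diameter has centre (-4, 2.5) and r² = 369/4 = 92.25.
Check Q: distance² to centre = 46.25 ≤ 92.25, so it lies inside.
All remaining points lie in this disk, and no smaller disk contains both endpoints, so this is the minimum enclosing circle.
r = √(92.25) ≈ 9.605.

9.605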